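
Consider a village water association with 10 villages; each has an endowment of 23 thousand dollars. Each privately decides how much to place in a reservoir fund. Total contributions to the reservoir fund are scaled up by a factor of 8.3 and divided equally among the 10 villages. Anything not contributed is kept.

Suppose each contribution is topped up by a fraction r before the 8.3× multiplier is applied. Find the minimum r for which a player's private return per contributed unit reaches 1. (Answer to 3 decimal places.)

0.205

With matching at rate r, one contributed unit becomes (1 + r) in the reservoir fund and returns 8.3 × (1 + r) / 10 to the contributor.
Setting this equal to 1: 1 + r = 10/8.3 = 1.2048.
So the minimum matching rate is r = 1.2048 − 1 = 0.205.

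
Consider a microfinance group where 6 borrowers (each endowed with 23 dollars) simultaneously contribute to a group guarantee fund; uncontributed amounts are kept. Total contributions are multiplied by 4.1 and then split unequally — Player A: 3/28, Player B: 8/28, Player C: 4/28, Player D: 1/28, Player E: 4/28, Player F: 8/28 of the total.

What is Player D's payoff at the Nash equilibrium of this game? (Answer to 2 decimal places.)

Each unit j contributes comes back to j as 4.1 × (j's share), so j prefers to contribute only if that share exceeds 1/4.1 = 0.2439; otherwise keeping the unit dominates.
Player B and Player F are above the threshold, contributing 23 each; the remaining 4 contribute 0. Total contributed: 46.
Player D keeps 23 and receives 4.1 × 46 × 1/28 = 6.74 from the group guarantee fund, for a payoff of 29.74.

29.74 dollars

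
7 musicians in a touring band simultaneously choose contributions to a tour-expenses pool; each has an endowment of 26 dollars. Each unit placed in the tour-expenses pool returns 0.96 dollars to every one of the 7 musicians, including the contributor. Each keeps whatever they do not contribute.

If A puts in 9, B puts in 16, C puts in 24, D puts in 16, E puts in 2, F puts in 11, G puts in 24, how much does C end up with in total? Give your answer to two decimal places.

Total contributed: 9 + 16 + 24 + 16 + 2 + 11 + 24 = 102.
Each receives 0.96 × 102 = 97.92 from the tour-expenses pool.
C keeps 26 − 24 = 2, so C's payoff is 2 + 97.92 = 99.92.

99.92 dollars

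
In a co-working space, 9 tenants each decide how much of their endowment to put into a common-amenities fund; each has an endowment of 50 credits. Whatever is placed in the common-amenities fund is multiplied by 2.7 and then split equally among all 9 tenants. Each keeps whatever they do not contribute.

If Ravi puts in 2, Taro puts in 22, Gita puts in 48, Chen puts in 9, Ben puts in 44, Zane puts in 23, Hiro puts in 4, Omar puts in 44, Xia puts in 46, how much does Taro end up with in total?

100.60 credits

Total contributed: 2 + 22 + 48 + 9 + 44 + 23 + 4 + 44 + 46 = 242.
Each receives 2.7 × 242 / 9 = 72.60 from the common-amenities fund.
Taro keeps 50 − 22 = 28, so Taro's payoff is 28 + 72.60 = 100.60.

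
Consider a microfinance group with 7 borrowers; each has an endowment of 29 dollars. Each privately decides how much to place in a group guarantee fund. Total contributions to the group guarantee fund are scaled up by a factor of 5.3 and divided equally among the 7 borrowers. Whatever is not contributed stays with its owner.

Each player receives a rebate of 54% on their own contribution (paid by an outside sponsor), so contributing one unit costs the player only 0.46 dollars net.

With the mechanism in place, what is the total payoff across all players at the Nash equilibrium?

1185.52 dollars

Under the mechanism each unit contributed yields (5.3/7) / 0.46 = 1.6460 back to its contributor per unit of net cost, which exceeds 1, making full contribution the dominant choice for everyone.
At the Nash equilibrium everyone contributes 29. Group total payoff = 7 × (29 × 0.54 + 5.3 × 29) = 1185.52.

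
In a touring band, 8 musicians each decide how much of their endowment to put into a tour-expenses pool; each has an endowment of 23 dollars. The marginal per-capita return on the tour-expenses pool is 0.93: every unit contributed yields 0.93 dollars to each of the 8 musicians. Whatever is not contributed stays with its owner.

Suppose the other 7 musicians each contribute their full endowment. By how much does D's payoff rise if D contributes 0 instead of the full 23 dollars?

Switching from a contribution of 23 to 0 lets D keep an extra 23 dollars, but lowers the tour-expenses pool by 23, which costs D their own share of that drop: 0.93 × 23 = 21.39.
Net gain = 23 − 21.39 = 1.61. The private return per contributed unit (0.93) is below 1, so free-riding is indeed the best response regardless of what the others do.

1.61 dollars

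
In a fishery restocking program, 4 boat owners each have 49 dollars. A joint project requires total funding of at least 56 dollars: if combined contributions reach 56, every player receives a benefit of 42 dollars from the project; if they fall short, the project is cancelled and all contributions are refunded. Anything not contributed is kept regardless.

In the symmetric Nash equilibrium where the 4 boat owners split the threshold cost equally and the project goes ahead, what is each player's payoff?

Equal share of the threshold: 56/4 = 14.
At this profile no one gains by cutting their contribution: any cut drops the total below 56, the project is cancelled, contributions are refunded, and the deviator ends with 49, which is less than 49 − 14 + 42 = 77. Contributing more than 14 just wastes the excess. So contributing exactly 14 is a best response.
Each player's payoff: 49 − 14 + 42 = 77.

77 dollars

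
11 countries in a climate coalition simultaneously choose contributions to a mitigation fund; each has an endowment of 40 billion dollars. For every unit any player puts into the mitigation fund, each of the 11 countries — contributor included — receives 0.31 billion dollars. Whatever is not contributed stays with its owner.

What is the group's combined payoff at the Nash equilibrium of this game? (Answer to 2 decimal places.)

The private return per contributed unit is 0.31 < 1, so contributing 0 is dominant for every player. At the Nash equilibrium everyone keeps their 40, and the group total is 11 × 40 = 440.

440.00 billion dollars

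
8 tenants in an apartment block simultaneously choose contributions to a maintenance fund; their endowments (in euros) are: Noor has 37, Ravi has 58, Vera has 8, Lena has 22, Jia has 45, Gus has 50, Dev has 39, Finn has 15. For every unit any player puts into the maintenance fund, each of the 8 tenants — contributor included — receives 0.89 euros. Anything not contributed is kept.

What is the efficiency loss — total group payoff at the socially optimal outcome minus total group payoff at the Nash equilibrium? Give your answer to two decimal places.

The private return per contributed unit is 0.89 < 1 for everyone, so the Nash equilibrium is zero contribution and the group total is Σ E_j = 37 + 58 + 8 + 22 + 45 + 50 + 39 + 15 = 274.
Each contributed unit returns 7.120 to the group, so the social optimum is full contribution by everyone: group total = 7.120 × 274 = 1950.88.
Efficiency loss = (7.120 − 1) × 274 = 1676.88.

1676.88 euros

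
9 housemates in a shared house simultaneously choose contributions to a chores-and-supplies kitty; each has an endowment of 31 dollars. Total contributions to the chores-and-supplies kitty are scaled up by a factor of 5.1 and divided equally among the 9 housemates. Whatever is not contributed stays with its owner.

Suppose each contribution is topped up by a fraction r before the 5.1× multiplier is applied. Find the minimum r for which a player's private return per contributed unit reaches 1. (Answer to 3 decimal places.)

0.765

With matching at rate r, one contributed unit becomes (1 + r) in the chores-and-supplies kitty and returns 5.1 × (1 + r) / 9 to the contributor.
Setting this equal to 1: 1 + r = 9/5.1 = 1.7647.
So the minimum matching rate is r = 1.7647 − 1 = 0.765.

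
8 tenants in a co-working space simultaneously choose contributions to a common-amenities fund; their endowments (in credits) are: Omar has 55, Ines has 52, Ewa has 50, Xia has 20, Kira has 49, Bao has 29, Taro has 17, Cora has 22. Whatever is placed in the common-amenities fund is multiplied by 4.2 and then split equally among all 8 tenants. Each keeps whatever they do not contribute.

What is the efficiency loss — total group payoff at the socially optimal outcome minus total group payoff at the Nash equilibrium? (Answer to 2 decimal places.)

940.80 credits

The private return per contributed unit is 4.2/8 = 0.5250 < 1 for every player regardless of endowment, so the Nash equilibrium is zero contribution and the group total is Σ E_j = 55 + 52 + 50 + 20 + 49 + 29 + 17 + 22 = 294.
Each contributed unit returns 4.200 to the group, so the social optimum is full contribution by everyone: group total = 4.200 × 294 = 1234.80.
Efficiency loss = (4.200 − 1) × 294 = 940.80.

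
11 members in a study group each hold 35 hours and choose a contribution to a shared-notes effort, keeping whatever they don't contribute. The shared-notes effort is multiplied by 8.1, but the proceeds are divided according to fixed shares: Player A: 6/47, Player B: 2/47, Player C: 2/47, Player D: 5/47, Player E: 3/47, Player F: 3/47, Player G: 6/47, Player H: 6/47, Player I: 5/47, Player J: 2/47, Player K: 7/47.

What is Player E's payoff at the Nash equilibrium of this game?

107.38 hours

A player with share s gets back 8.1·s per unit contributed, so full contribution is dominant for anyone with s > 1/8.1 = 0.1235 and zero contribution is dominant for anyone below.
Player A, Player G, Player H and Player K are above the threshold, contributing 35 each; the remaining 7 contribute 0. Total contributed: 140.
Player E keeps 35 and receives 8.1 × 140 × 3/47 = 72.38 from the shared-notes effort, for a payoff of 107.38.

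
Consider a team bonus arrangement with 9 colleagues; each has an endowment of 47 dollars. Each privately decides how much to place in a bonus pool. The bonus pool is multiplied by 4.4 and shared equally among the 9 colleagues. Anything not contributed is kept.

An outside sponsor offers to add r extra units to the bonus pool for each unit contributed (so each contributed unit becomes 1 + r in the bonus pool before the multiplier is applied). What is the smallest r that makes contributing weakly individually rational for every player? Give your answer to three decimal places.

With matching at rate r, one contributed unit becomes (1 + r) in the bonus pool and returns 4.4 × (1 + r) / 9 to the contributor.
Setting this equal to 1: 1 + r = 9/4.4 = 2.0455.
So the minimum matching rate is r = 2.0455 − 1 = 1.045.

1.045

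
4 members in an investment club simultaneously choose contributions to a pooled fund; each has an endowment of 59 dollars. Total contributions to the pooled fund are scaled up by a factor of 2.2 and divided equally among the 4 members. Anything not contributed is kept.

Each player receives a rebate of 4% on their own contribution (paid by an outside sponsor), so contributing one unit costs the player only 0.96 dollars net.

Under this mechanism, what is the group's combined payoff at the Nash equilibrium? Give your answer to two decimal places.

Even with the mechanism, each unit contributed returns only (2.2/4) / 0.96 = 0.5729 per unit of net cost, so contributing nothing is still dominant.
Everyone keeps their endowment and the group total is 4 × 59 = 236.

236.00 dollars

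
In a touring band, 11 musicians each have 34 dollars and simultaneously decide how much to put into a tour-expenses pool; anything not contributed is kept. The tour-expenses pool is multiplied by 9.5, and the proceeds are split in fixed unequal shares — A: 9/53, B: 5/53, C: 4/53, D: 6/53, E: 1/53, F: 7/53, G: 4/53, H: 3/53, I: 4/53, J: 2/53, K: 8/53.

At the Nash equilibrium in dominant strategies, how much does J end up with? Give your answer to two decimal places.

Player j's private return per contributed unit is 9.5 × (j's share). Contributing is weakly dominant for j when that share is at least 1/9.5 = 0.1053, and contributing 0 is dominant otherwise.
A, D, F and K clear that bar, contributing 34 each; the remaining 7 contribute 0. Total contributed: 136.
J keeps 34 and receives 9.5 × 136 × 2/53 = 48.75 from the tour-expenses pool, for a payoff of 82.75.

82.75 dollars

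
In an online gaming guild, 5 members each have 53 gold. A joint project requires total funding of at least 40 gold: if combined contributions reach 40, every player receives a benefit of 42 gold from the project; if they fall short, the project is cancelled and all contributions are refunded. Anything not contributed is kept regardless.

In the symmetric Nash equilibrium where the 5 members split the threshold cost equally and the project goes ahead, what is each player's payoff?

87 gold

Equal share of the threshold: 40/5 = 8.
At this profile no one gains by cutting their contribution: any cut drops the total below 40, the project is cancelled, contributions are refunded, and the deviator ends with 53, which is less than 53 − 8 + 42 = 87. Contributing more than 8 just wastes the excess. So contributing exactly 8 is a best response.
Each player's payoff: 53 − 8 + 42 = 87.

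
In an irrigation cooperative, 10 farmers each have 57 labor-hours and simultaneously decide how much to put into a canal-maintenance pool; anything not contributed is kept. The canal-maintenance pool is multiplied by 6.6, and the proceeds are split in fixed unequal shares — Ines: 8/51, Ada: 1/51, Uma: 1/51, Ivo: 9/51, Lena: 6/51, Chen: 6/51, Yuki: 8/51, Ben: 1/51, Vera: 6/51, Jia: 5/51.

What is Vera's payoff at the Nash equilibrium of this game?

A player with share s gets back 6.6·s per unit contributed, so full contribution is dominant for anyone with s > 1/6.6 = 0.1515 and zero contribution is dominant for anyone below.
The shares above 0.1515 belong to Ines, Ivo and Yuki, contributing 57 each; the remaining 7 contribute 0. Total contributed: 171.
Vera keeps 57 and receives 6.6 × 171 × 6/51 = 132.78 from the canal-maintenance pool, for a payoff of 189.78.

189.78 labor-hours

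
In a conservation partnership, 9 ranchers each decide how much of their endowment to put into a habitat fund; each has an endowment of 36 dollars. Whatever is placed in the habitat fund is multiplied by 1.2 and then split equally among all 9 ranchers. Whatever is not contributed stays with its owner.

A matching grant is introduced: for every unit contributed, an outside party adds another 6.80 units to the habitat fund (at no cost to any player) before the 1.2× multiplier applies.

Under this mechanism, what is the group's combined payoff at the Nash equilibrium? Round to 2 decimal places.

3032.64 dollars

Under the mechanism each unit contributed yields 1.2 × 7.80 / 9 = 1.0400 back to its contributor per unit of net cost, which exceeds 1, making full contribution the dominant choice for everyone.
So the Nash equilibrium is full contribution by all 9; the group earns 1.2 × 7.80 × 324 = 3032.64.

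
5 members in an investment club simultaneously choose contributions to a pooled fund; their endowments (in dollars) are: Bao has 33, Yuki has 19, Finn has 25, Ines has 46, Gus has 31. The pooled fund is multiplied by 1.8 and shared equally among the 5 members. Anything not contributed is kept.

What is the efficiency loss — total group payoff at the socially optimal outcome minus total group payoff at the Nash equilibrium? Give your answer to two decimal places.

The private return per contributed unit is 1.8/5 = 0.3600 < 1 for every player regardless of endowment, so the Nash equilibrium is zero contribution and the group total is Σ E_j = 33 + 19 + 25 + 46 + 31 = 154.
Each contributed unit returns 1.800 to the group, so the social optimum is full contribution by everyone: group total = 1.800 × 154 = 277.20.
Efficiency loss = (1.800 − 1) × 154 = 123.20.

123.20 dollars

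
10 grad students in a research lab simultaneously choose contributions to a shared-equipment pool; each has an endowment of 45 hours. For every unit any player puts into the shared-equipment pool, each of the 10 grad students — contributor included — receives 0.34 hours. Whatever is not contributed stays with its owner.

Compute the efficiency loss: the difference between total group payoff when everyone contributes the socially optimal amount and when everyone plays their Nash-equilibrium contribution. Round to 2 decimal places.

1080.00 hours

The private return per contributed unit is 0.34 < 1, so contributing 0 is dominant for every player. At the Nash equilibrium everyone keeps their 45, and the group total is 10 × 45 = 450.
Each contributed unit returns 3.400 to the group as a whole (0.34 to each of 10 players), which exceeds 1, so the social optimum is full contribution: group total = 3.400 × 450 = 1530.00.
Efficiency loss = 1530.00 − 450 = 1080.00.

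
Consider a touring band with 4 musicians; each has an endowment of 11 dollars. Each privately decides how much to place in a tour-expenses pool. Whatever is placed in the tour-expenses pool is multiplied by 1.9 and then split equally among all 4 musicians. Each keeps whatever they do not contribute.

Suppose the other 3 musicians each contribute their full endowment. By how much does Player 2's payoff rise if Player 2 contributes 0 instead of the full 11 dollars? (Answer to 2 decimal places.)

Switching from a contribution of 11 to 0 lets Player 2 keep an extra 11 dollars, but lowers the tour-expenses pool by 11, which costs Player 2 their own share of that drop: 1.9/4 × 11 = 5.22.
Net gain = 11 − 5.22 = 5.78. The private return per contributed unit (0.4750) is below 1, so free-riding is indeed the best response regardless of what the others do.

5.78 dollars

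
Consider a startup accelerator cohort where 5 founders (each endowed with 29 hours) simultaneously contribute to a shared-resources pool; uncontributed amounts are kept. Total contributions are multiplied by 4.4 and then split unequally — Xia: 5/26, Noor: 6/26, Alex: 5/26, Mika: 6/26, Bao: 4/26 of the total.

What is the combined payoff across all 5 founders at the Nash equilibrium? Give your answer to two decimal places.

A player with share s gets back 4.4·s per unit contributed, so full contribution is dominant for anyone with s > 1/4.4 = 0.2273 and zero contribution is dominant for anyone below.
Noor and Mika are above the threshold, contributing 29 each; the remaining 3 contribute 0. Total contributed: 58.
The shared-resources pool pays out 4.4 × 58 = 255.20 in total (split across the unequal shares, but the aggregate is all that matters for the group sum).
The 3 free-riders keep 29 each, adding 87. Group total = 87 + 255.20 = 342.20.

342.20 hours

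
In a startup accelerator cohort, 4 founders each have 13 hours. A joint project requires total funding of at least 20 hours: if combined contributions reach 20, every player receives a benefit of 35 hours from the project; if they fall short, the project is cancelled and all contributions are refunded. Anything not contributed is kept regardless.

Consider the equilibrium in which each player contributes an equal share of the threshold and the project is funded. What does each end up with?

Equal share of the threshold: 20/4 = 5.
At this profile no one gains by cutting their contribution: any cut drops the total below 20, the project is cancelled, contributions are refunded, and the deviator ends with 13, which is less than 13 − 5 + 35 = 43. Contributing more than 5 just wastes the excess. So contributing exactly 5 is a best response.
Each player's payoff: 13 − 5 + 35 = 43.

43 hours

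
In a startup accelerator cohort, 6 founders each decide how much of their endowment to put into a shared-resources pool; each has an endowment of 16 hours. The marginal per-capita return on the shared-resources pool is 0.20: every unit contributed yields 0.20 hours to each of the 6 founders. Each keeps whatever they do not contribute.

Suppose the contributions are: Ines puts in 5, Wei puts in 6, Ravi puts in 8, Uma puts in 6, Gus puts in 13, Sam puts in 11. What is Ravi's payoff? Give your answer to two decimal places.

17.80 hours

Total contributed: 5 + 6 + 8 + 6 + 13 + 11 = 49.
Each receives 0.20 × 49 = 9.80 from the shared-resources pool.
Ravi keeps 16 − 8 = 8, so Ravi's payoff is 8 + 9.80 = 17.80.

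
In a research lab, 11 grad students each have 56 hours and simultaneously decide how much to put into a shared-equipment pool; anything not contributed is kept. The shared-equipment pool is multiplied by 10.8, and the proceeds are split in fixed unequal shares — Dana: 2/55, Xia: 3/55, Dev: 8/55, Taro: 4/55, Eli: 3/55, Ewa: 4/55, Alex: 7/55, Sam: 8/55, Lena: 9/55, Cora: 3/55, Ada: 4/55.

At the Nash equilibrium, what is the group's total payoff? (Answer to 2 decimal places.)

2811.20 hours

A player with share s gets back 10.8·s per unit contributed, so full contribution is dominant for anyone with s > 1/10.8 = 0.0926 and zero contribution is dominant for anyone below.
The shares above 0.0926 belong to Dev, Alex, Sam and Lena, contributing 56 each; the remaining 7 contribute 0. Total contributed: 224.
The shared-equipment pool pays out 10.8 × 224 = 2419.20 in total (split across the unequal shares, but the aggregate is all that matters for the group sum).
The 7 free-riders keep 56 each, adding 392. Group total = 392 + 2419.20 = 2811.20.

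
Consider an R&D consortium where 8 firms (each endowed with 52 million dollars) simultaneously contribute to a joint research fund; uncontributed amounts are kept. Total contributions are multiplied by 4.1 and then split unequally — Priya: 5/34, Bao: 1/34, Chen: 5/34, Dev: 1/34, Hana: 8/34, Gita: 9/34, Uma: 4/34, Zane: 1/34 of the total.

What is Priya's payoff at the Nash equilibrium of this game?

83.35 million dollars

Player j's private return per contributed unit is 4.1 × (j's share). Contributing is weakly dominant for j when that share is at least 1/4.1 = 0.2439, and contributing 0 is dominant otherwise.
The only share above 0.2439 is Gita's 9/34, contributing 52; the remaining 7 contribute 0. Total contributed: 52.
Priya keeps 52 and receives 4.1 × 52 × 5/34 = 31.35 from the joint research fund, for a payoff of 83.35.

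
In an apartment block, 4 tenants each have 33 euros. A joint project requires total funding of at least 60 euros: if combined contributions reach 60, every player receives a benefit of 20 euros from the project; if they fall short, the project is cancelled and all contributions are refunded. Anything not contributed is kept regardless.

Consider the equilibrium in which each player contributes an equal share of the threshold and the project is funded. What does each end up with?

Equal share of the threshold: 60/4 = 15.
At this profile no one gains by cutting their contribution: any cut drops the total below 60, the project is cancelled, contributions are refunded, and the deviator ends with 33, which is less than 33 − 15 + 20 = 38. Contributing more than 15 just wastes the excess. So contributing exactly 15 is a best response.
Each player's payoff: 33 − 15 + 20 = 38.

38 euros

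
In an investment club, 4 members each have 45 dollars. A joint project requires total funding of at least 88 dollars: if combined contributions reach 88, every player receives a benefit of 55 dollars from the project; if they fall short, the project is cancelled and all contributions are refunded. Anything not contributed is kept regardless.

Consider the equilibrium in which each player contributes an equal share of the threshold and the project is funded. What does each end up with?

78 dollars

Equal share of the threshold: 88/4 = 22.
At this profile no one gains by cutting their contribution: any cut drops the total below 88, the project is cancelled, contributions are refunded, and the deviator ends with 45, which is less than 45 − 22 + 55 = 78. Contributing more than 22 just wastes the excess. So contributing exactly 22 is a best response.
Each player's payoff: 45 − 22 + 55 = 78.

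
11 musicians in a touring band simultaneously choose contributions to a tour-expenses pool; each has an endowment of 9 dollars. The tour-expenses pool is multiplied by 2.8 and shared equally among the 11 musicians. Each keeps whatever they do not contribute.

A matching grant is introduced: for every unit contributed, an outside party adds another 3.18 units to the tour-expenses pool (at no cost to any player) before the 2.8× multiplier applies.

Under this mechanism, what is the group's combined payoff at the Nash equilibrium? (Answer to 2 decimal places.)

The effective private return per unit is now 2.8 × 4.18 / 11 = 1.0640 > 1, so every player's dominant strategy flips to full contribution.
At the Nash equilibrium everyone contributes 9. Group total payoff = 2.8 × 4.18 × 99 = 1158.70.

1158.70 dollars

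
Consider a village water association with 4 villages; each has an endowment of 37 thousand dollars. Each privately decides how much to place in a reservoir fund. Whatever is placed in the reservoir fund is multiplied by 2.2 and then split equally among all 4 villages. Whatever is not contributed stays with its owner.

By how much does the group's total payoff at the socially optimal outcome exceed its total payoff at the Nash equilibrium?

Each contributed unit returns 2.2/4 = 0.5500 to its contributor — below 1 — so contributing 0 is dominant for every player. At the Nash equilibrium everyone keeps their 37, and the group total is 4 × 37 = 148.
Each contributed unit returns 2.200 to the group as a whole (0.5500 to each of 4 players), which exceeds 1, so the social optimum is full contribution: group total = 2.200 × 148 = 325.60.
Efficiency loss = 325.60 − 148 = 177.60.

177.60 thousand dollars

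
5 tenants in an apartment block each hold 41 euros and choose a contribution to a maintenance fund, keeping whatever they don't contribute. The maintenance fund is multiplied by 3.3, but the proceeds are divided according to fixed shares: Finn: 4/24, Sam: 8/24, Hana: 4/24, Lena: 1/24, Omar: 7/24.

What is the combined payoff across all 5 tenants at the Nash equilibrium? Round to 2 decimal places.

299.30 euros

Each unit j contributes comes back to j as 3.3 × (j's share), so j prefers to contribute only if that share exceeds 1/3.3 = 0.3030; otherwise keeping the unit dominates.
The only share above 0.3030 is Sam's 8/24, contributing 41; the remaining 4 contribute 0. Total contributed: 41.
The maintenance fund pays out 3.3 × 41 = 135.30 in total (split across the unequal shares, but the aggregate is all that matters for the group sum).
The 4 free-riders keep 41 each, adding 164. Group total = 164 + 135.30 = 299.30.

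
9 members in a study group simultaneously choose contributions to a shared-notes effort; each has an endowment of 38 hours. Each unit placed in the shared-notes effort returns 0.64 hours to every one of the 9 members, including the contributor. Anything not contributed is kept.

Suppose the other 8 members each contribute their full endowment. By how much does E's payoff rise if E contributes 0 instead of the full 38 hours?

Switching from a contribution of 38 to 0 lets E keep an extra 38 hours, but lowers the shared-notes effort by 38, which costs E their own share of that drop: 0.64 × 38 = 24.32.
Net gain = 38 − 24.32 = 13.68. The private return per contributed unit (0.64) is below 1, so free-riding is indeed the best response regardless of what the others do.

13.68 hours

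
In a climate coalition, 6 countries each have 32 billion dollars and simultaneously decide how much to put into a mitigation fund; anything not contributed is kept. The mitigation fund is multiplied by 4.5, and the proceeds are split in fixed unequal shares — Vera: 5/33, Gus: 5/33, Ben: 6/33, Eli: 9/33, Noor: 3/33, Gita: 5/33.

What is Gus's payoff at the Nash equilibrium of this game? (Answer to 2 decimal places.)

A player with share s gets back 4.5·s per unit contributed, so full contribution is dominant for anyone with s > 1/4.5 = 0.2222 and zero contribution is dominant for anyone below.
Only Eli (9/33) clears that bar, contributing 32; the remaining 5 contribute 0. Total contributed: 32.
Gus keeps 32 and receives 4.5 × 32 × 5/33 = 21.82 from the mitigation fund, for a payoff of 53.82.

53.82 billion dollars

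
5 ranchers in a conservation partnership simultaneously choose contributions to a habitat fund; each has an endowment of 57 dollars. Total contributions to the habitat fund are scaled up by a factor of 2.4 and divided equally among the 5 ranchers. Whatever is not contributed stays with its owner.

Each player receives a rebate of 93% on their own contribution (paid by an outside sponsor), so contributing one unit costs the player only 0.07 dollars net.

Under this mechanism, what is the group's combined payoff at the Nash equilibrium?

949.05 dollars

With the mechanism, a contributed unit returns (2.4/5) / 0.07 = 6.8571 per unit of net cost to the contributor — now above 1 — so contributing fully is weakly dominant for every player.
So the Nash equilibrium is full contribution by all 5; the group earns 5 × (57 × 0.93 + 2.4 × 57) = 949.05.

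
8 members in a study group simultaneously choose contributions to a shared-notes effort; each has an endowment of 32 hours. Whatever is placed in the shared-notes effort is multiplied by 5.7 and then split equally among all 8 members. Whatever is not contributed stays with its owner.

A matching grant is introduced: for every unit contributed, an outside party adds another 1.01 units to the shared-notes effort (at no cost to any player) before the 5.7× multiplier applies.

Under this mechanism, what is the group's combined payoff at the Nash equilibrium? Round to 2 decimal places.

2932.99 hours

With the mechanism, a contributed unit returns 5.7 × 2.01 / 8 = 1.4321 per unit of net cost to the contributor — now above 1 — so contributing fully is weakly dominant for every player.
At the Nash equilibrium everyone contributes 32. Group total payoff = 5.7 × 2.01 × 256 = 2932.99.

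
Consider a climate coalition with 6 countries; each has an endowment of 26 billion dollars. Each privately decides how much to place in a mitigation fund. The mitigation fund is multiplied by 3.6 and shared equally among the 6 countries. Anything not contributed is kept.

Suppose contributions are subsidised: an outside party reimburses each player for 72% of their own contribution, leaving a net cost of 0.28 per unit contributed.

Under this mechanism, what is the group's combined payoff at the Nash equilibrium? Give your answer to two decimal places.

673.92 billion dollars

The effective private return per unit is now (3.6/6) / 0.28 = 2.1429 > 1, so every player's dominant strategy flips to full contribution.
So the Nash equilibrium is full contribution by all 6; the group earns 6 × (26 × 0.72 + 3.6 × 26) = 673.92.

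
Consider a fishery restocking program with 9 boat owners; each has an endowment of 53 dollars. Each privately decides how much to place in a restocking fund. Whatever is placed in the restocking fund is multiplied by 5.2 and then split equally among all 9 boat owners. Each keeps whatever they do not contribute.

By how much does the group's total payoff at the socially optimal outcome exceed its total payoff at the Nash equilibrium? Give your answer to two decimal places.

2003.40 dollars

Each contributed unit returns 5.2/9 = 0.5778 to its contributor — below 1 — so contributing 0 is dominant for every player. At the Nash equilibrium everyone keeps their 53, and the group total is 9 × 53 = 477.
Each contributed unit returns 5.200 to the group as a whole (0.5778 to each of 9 players), which exceeds 1, so the social optimum is full contribution: group total = 5.200 × 477 = 2480.40.
Efficiency loss = 2480.40 − 477 = 2003.40.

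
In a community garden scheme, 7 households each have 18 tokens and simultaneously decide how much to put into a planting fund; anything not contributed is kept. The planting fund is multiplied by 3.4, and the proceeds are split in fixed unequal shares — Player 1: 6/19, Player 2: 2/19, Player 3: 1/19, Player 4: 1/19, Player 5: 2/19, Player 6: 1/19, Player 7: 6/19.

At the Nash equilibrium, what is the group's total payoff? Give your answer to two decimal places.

For player j, contributing a unit is worthwhile iff 3.4 × (j's share) ≥ 1, i.e. iff j's share is at least 0.2941.
Player 1 and Player 7 are above the threshold, contributing 18 each; the remaining 5 contribute 0. Total contributed: 36.
The planting fund pays out 3.4 × 36 = 122.40 in total (split across the unequal shares, but the aggregate is all that matters for the group sum).
The 5 free-riders keep 18 each, adding 90. Group total = 90 + 122.40 = 212.40.

212.40 tokens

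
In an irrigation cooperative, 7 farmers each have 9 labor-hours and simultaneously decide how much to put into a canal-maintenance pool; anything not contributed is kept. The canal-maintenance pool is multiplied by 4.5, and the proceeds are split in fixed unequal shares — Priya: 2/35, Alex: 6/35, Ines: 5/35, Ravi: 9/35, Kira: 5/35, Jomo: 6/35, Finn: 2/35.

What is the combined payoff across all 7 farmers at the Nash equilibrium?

94.50 labor-hours

A player with share s gets back 4.5·s per unit contributed, so full contribution is dominant for anyone with s > 1/4.5 = 0.2222 and zero contribution is dominant for anyone below.
The only share above 0.2222 is Ravi's 9/35, contributing 9; the remaining 6 contribute 0. Total contributed: 9.
The canal-maintenance pool pays out 4.5 × 9 = 40.50 in total (split across the unequal shares, but the aggregate is all that matters for the group sum).
The 6 free-riders keep 9 each, adding 54. Group total = 54 + 40.50 = 94.50.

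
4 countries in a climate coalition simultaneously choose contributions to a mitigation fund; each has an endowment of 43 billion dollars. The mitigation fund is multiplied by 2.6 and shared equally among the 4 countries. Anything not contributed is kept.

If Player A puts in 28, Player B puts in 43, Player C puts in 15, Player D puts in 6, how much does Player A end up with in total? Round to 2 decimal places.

74.80 billion dollars

Total contributed: 28 + 43 + 15 + 6 = 92.
Each receives 2.6 × 92 / 4 = 59.80 from the mitigation fund.
Player A keeps 43 − 28 = 15, so Player A's payoff is 15 + 59.80 = 74.80.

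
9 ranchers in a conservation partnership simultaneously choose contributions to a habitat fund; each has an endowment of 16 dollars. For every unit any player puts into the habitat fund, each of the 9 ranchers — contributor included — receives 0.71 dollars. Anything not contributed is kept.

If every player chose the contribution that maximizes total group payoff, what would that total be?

920.16 dollars

Each contributed unit returns 6.390 to the group as a whole (0.71 to each of 9 players), which exceeds 1, so the social optimum is full contribution: group total = 6.390 × 144 = 920.16.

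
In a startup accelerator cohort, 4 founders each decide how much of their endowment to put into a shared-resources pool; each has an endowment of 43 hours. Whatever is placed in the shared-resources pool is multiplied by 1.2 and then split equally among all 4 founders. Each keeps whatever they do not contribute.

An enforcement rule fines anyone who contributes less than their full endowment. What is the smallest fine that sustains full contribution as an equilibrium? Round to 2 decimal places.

30.10 hours

Given the others contribute fully, the best deviation is to contribute 0 (any partial contribution still incurs the fine and gives up units whose private return 0.3000 is below 1).
Deviating from 43 to 0 saves 43 hours but forfeits the deviator's share of the drop in the shared-resources pool: 1.2/4 × 43 = 12.90.
So the deviation gain is 43 − 12.90 = 30.10, and the fine must be at least 30.10 hours to wipe it out.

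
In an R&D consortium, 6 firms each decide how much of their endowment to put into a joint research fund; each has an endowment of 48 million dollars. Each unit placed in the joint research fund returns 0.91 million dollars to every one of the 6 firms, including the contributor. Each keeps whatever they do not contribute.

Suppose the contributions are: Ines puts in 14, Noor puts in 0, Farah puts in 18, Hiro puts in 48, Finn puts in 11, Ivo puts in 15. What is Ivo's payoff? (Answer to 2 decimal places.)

129.46 million dollars

Total contributed: 14 + 0 + 18 + 48 + 11 + 15 = 106.
Each receives 0.91 × 106 = 96.46 from the joint research fund.
Ivo keeps 48 − 15 = 33, so Ivo's payoff is 33 + 96.46 = 129.46.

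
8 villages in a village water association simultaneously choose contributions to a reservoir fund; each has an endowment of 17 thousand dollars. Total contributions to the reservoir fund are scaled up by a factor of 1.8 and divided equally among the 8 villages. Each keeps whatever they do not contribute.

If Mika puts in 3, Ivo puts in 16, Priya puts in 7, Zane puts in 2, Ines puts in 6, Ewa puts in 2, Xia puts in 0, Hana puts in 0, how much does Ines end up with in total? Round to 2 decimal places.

19.10 thousand dollars

Total contributed: 3 + 16 + 7 + 2 + 6 + 2 + 0 + 0 = 36.
Each receives 1.8 × 36 / 8 = 8.10 from the reservoir fund.
Ines keeps 17 − 6 = 11, so Ines's payoff is 11 + 8.10 = 19.10.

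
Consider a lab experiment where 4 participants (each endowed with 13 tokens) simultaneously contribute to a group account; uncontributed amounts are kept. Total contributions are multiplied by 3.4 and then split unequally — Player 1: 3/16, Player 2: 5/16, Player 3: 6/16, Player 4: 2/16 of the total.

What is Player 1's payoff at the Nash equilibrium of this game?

A player with share s gets back 3.4·s per unit contributed, so full contribution is dominant for anyone with s > 1/3.4 = 0.2941 and zero contribution is dominant for anyone below.
Player 2 and Player 3 clear that bar, contributing 13 each; the remaining 2 contribute 0. Total contributed: 26.
Player 1 keeps 13 and receives 3.4 × 26 × 3/16 = 16.58 from the group account, for a payoff of 29.58.

29.58 tokens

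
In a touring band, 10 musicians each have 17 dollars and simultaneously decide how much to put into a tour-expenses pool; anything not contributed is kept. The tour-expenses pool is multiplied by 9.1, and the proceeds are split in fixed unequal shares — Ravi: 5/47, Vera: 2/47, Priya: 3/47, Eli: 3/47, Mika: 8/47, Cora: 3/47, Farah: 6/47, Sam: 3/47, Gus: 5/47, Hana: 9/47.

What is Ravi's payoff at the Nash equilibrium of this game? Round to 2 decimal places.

66.37 dollars

A player with share s gets back 9.1·s per unit contributed, so full contribution is dominant for anyone with s > 1/9.1 = 0.1099 and zero contribution is dominant for anyone below.
The shares above 0.1099 belong to Mika, Farah and Hana, contributing 17 each; the remaining 7 contribute 0. Total contributed: 51.
Ravi keeps 17 and receives 9.1 × 51 × 5/47 = 49.37 from the tour-expenses pool, for a payoff of 66.37.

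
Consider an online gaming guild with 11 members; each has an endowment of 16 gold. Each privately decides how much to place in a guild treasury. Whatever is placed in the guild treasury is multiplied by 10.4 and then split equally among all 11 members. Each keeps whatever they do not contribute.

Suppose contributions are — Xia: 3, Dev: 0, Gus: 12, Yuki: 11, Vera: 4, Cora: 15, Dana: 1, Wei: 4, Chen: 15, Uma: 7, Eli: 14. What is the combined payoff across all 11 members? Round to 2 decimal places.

Total contributed: 3 + 0 + 12 + 11 + 4 + 15 + 1 + 4 + 15 + 7 + 14 = 86; total kept: 11 × 16 − 86 = 90.
The guild treasury pays out 10.4 × 86 = 894.40 in aggregate.
Group total = 90 + 894.40 = 984.40.

984.40 gold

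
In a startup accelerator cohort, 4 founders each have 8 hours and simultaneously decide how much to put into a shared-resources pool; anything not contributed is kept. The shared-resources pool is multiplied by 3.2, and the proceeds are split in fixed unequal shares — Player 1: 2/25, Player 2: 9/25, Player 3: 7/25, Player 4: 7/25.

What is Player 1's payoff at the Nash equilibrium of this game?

Each unit j contributes comes back to j as 3.2 × (j's share), so j prefers to contribute only if that share exceeds 1/3.2 = 0.3125; otherwise keeping the unit dominates.
Player 2 alone (share 9/25) is above the threshold, contributing 8; the remaining 3 contribute 0. Total contributed: 8.
Player 1 keeps 8 and receives 3.2 × 8 × 2/25 = 2.05 from the shared-resources pool, for a payoff of 10.05.

10.05 hours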